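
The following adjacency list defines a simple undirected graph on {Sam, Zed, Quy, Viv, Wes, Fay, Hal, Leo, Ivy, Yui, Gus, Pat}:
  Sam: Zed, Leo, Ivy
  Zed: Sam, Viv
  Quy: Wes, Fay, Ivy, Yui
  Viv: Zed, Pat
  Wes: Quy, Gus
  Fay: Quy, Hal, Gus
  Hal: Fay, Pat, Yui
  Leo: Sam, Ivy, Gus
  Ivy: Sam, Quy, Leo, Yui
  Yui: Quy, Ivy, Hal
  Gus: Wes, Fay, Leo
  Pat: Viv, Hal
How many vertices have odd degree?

6

Degrees: Sam:3, Zed:2, Quy:4, Viv:2, Wes:2, Fay:3, Hal:3, Leo:3, Ivy:4, Yui:3, Gus:3, Pat:2
Odd-degree vertices: Sam, Fay, Hal, Leo, Yui, Gus.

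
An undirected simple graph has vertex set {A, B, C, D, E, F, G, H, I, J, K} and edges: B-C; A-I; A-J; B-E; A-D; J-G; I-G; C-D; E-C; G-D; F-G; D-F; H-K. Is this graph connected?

No

Component: {H, K}
Component: {A, B, C, D, E, F, G, I, J}
There are 2 separate components, so the graph is not connected.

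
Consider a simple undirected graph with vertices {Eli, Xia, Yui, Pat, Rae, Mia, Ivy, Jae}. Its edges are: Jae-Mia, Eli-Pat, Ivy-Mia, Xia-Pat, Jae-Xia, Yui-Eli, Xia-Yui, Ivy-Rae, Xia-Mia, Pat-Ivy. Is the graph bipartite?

Xia-Mia-Jae-Xia is an odd cycle (length 3), and a bipartite graph can contain only even cycles.

No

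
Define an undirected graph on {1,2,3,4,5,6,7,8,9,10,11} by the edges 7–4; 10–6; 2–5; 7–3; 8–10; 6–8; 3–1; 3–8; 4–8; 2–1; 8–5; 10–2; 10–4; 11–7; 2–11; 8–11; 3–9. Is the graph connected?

Starting from 1 and exploring outward reaches every vertex (1, 3, 2, 8, 7, 9, 5, 11, 10, 4, 6); the graph is connected.

Yes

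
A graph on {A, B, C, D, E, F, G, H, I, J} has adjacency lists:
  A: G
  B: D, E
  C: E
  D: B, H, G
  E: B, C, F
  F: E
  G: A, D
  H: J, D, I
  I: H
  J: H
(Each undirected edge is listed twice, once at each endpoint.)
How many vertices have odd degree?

8

Degrees: A:1, B:2, C:1, D:3, E:3, F:1, G:2, H:3, I:1, J:1
Odd-degree vertices: A, C, D, E, F, H, I, J.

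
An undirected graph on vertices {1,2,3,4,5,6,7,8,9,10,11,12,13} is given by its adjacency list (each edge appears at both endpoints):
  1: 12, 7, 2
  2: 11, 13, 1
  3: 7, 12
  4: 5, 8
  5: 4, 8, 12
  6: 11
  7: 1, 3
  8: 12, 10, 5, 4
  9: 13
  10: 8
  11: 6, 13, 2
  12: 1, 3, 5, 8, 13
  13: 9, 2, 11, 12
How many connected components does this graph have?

Component: {1, 2, 3, 4, 5, 6, 7, 8, 9, 10, 11, 12, 13}

1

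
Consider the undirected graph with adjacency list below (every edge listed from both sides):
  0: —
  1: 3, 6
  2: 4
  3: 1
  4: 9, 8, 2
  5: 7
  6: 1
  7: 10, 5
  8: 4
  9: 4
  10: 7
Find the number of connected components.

4

Component: {0}
Component: {1, 3, 6}
Component: {5, 7, 10}
Component: {2, 4, 8, 9}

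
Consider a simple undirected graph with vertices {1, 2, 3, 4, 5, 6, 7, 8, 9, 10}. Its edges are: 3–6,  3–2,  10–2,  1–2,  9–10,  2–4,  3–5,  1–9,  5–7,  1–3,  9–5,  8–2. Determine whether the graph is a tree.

No

|V| = 10, |E| = 12.
Connected but with 12 > 9 edges, so it has a cycle and is not a tree.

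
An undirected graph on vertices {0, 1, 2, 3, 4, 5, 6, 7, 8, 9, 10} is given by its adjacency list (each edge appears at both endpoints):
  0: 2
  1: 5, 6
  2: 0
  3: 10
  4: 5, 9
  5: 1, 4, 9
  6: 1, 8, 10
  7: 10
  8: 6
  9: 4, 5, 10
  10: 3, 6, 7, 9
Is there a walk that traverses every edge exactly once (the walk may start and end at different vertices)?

No

Degrees: 0:1, 1:2, 2:1, 3:1, 4:2, 5:3, 6:3, 7:1, 8:1, 9:3, 10:4
Odd-degree vertices: 0, 2, 3, 5, 6, 7, 8, 9 (8 total).
An Eulerian trail requires 0 or 2 odd-degree vertices; here there are 8.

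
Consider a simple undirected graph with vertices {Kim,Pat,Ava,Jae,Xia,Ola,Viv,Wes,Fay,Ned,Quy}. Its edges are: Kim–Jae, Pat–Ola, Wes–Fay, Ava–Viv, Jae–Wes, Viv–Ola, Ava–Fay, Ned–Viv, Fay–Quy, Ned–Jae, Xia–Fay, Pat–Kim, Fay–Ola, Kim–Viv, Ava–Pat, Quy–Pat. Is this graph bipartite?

Yes

Partition the vertices as {Pat, Jae, Viv, Fay} vs {Kim, Ava, Xia, Ola, Wes, Ned, Quy}. Each listed edge has one endpoint in each part, so the graph is bipartite.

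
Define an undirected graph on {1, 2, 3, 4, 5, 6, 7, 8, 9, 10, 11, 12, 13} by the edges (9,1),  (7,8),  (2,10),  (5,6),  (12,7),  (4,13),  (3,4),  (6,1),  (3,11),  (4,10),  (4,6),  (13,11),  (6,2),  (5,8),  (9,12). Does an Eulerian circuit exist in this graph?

Yes

Degrees: 1:2, 2:2, 3:2, 4:4, 5:2, 6:4, 7:2, 8:2, 9:2, 10:2, 11:2, 12:2, 13:2
All degrees are even and the non-isolated vertices are connected — an Eulerian circuit exists.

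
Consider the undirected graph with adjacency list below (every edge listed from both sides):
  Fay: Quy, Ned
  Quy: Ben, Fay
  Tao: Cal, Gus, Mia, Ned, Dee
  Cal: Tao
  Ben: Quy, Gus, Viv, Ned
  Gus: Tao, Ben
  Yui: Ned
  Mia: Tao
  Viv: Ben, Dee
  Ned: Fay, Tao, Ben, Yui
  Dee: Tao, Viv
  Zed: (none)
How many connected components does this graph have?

Component: {Zed}
Component: {Fay, Quy, Tao, Cal, Ben, Gus, Yui, Mia, Viv, Ned, Dee}

2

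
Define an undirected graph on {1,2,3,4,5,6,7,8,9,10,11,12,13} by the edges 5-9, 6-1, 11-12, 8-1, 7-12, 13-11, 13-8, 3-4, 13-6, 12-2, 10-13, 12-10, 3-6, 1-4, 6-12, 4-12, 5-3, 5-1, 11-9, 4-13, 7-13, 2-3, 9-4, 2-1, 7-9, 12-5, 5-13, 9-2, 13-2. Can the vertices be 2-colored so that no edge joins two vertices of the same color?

Partition the vertices as {2, 4, 5, 6, 7, 8, 10, 11} vs {1, 3, 9, 12, 13}. Each listed edge has one endpoint in each part, so the graph is bipartite.

Yes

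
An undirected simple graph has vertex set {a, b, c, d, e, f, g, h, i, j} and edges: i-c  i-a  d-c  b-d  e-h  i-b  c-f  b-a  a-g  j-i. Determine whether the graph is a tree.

|V| = 10, |E| = 10.
It is not connected, so it is not a tree.

No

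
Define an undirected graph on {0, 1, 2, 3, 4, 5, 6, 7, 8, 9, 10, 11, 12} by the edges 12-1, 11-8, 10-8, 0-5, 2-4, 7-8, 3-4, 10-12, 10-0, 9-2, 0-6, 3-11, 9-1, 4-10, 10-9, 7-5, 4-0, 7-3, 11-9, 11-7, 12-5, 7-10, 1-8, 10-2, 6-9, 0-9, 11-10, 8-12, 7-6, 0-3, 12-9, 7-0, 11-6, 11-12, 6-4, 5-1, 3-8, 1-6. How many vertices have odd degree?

8

Degrees: 0:7, 1:5, 2:3, 3:5, 4:5, 5:4, 6:6, 7:7, 8:6, 9:7, 10:8, 11:7, 12:6
Odd-degree vertices: 0, 1, 2, 3, 4, 7, 9, 11.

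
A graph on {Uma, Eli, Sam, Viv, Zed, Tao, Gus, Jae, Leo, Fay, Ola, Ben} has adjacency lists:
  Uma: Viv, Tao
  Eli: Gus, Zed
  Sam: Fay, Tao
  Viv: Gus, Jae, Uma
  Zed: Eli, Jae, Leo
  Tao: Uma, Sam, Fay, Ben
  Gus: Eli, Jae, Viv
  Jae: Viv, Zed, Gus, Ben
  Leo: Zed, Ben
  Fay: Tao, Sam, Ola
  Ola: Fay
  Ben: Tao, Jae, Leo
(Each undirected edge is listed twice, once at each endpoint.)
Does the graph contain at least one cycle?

Yes

The graph has 12 vertices, 16 edges, and 1 connected component.
One cycle is Tao-Sam-Fay-Tao.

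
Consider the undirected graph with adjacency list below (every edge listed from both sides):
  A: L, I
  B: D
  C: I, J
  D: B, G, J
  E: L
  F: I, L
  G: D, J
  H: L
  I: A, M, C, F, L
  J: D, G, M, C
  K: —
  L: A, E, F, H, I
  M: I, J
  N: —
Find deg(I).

Neighbors of I: A, C, F, L, M.

5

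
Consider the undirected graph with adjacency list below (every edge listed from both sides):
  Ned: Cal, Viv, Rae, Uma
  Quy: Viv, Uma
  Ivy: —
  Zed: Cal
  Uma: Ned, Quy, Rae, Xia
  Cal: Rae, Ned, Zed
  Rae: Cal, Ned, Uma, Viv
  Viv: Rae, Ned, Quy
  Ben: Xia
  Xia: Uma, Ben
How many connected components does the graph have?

Component: {Ivy}
Component: {Ned, Quy, Zed, Uma, Cal, Rae, Viv, Ben, Xia}

2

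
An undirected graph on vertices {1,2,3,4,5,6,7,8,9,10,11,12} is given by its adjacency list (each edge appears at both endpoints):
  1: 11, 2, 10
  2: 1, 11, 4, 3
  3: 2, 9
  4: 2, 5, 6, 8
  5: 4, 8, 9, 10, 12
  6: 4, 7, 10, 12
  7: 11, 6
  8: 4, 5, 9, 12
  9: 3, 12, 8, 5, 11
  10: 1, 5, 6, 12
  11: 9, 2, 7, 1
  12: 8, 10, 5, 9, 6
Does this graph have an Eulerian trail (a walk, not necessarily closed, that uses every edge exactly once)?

Degrees: 1:3, 2:4, 3:2, 4:4, 5:5, 6:4, 7:2, 8:4, 9:5, 10:4, 11:4, 12:5
Odd-degree vertices: 1, 5, 9, 12 (4 total).
An Eulerian trail requires 0 or 2 odd-degree vertices; here there are 4.

No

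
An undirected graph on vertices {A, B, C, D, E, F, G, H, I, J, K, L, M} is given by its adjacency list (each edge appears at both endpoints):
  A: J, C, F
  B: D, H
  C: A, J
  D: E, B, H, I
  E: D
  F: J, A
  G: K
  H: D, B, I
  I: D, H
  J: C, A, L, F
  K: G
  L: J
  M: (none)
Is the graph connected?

Component: {M}
Component: {G, K}
Component: {A, C, F, J, L}
Component: {B, D, E, H, I}
No edge joins these 4 groups, so the graph is disconnected.

No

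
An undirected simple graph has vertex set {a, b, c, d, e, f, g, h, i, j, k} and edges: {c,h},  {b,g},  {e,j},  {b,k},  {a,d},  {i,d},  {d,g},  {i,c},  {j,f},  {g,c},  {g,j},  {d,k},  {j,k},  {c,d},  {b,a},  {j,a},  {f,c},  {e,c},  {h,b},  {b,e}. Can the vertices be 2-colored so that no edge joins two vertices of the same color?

The cycle d-i-c-d has length 3, which is odd, so the graph is not bipartite.

No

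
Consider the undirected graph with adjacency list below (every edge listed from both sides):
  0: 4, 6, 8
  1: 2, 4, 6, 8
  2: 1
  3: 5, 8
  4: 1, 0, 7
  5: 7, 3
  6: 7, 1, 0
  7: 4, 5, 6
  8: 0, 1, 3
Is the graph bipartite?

Yes

A valid 2-coloring puts {2, 4, 5, 6, 8} on one side and {0, 1, 3, 7} on the other; every edge crosses between the two sides.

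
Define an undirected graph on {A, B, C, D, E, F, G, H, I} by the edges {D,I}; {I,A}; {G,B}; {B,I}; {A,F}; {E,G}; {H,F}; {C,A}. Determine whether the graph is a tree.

|V| = 9, |E| = 8.
Connected and |E| = |V| - 1, which characterizes a tree.

Yes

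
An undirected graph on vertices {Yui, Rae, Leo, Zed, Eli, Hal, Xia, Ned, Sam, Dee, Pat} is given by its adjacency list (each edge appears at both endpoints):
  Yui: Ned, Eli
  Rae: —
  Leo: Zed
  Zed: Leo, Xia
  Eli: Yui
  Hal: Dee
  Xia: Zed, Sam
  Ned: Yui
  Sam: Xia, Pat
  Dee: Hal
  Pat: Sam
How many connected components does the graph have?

Component: {Rae}
Component: {Hal, Dee}
Component: {Yui, Eli, Ned}
Component: {Leo, Zed, Xia, Sam, Pat}

4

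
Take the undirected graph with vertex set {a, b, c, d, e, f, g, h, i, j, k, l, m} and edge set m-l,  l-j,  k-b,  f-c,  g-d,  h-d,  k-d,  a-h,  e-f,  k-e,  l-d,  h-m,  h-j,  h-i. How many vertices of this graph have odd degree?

8

Degrees: a:1, b:1, c:1, d:4, e:2, f:2, g:1, h:5, i:1, j:2, k:3, l:3, m:2
Odd-degree vertices: a, b, c, g, h, i, k, l.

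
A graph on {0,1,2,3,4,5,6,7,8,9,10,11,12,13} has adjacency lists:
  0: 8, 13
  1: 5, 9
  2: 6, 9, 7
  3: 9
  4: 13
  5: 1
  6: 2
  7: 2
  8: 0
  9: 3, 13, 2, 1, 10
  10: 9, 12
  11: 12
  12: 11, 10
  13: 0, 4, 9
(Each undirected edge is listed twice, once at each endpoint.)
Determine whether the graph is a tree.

|V| = 14, |E| = 13.
Connected and |E| = |V| - 1, which characterizes a tree.

Yes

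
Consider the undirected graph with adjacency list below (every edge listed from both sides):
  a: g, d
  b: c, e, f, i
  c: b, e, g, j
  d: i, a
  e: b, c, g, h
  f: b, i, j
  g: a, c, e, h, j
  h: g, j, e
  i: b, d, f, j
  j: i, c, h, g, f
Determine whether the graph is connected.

Starting from a and exploring outward reaches every vertex (a, g, d, e, h, c, j, i, b, f); the graph is connected.

Yes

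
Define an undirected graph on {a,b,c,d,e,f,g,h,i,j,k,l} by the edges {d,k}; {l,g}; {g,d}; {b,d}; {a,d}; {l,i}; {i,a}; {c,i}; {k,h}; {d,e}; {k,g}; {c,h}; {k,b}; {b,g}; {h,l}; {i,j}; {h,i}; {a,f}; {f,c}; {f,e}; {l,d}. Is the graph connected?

Yes

Starting from a and exploring outward reaches every vertex (a, i, f, d, h, c, l, j, e, g, k, b); the graph is connected.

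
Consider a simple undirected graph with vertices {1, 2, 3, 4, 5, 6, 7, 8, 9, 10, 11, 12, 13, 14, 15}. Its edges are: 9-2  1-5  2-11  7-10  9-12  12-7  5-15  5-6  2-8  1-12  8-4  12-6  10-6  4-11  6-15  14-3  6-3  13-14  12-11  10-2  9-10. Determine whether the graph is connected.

Yes

Starting from 1 and exploring outward reaches every vertex (1, 5, 12, 6, 15, 9, 7, 11, 10, 3, 2, 4, 14, 8, 13); the graph is connected.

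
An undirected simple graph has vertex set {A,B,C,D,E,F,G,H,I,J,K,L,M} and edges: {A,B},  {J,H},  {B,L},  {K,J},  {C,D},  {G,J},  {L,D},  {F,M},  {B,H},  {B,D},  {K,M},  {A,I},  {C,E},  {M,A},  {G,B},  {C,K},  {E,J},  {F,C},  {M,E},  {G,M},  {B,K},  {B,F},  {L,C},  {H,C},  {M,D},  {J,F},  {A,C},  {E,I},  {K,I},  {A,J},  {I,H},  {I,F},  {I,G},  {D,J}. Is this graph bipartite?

D-L-C-D is an odd cycle (length 3), and a bipartite graph can contain only even cycles.

No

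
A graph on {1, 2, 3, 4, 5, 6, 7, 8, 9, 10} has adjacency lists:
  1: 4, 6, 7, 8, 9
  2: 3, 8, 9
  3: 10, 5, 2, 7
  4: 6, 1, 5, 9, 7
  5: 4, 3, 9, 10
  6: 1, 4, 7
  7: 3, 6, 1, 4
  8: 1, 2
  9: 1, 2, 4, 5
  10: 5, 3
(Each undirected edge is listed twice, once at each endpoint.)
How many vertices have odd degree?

4

Degrees: 1:5, 2:3, 3:4, 4:5, 5:4, 6:3, 7:4, 8:2, 9:4, 10:2
Odd-degree vertices: 1, 2, 4, 6.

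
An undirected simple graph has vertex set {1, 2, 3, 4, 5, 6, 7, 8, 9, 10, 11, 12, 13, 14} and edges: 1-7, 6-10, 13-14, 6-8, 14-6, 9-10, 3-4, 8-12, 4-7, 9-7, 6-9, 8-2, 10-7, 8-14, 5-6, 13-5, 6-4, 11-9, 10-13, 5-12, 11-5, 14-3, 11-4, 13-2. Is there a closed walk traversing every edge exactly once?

Degrees: 1:1, 2:2, 3:2, 4:4, 5:4, 6:6, 7:4, 8:4, 9:4, 10:4, 11:3, 12:2, 13:4, 14:4
1, 11 have odd degree; an Eulerian circuit needs every degree to be even, so none exists.

No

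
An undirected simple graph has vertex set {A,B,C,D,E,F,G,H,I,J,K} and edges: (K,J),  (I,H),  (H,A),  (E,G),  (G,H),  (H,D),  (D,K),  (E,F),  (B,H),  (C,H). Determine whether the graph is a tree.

Yes

The graph has 11 vertices and 10 edges.
It is connected with exactly 10 edges, hence acyclic — it is a tree.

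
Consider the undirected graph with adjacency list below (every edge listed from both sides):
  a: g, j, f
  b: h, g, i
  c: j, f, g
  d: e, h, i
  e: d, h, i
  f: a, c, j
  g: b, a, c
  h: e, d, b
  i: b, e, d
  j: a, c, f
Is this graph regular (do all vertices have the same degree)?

Degrees: a:3, b:3, c:3, d:3, e:3, f:3, g:3, h:3, i:3, j:3
All degrees equal 3; the graph is regular.

Yes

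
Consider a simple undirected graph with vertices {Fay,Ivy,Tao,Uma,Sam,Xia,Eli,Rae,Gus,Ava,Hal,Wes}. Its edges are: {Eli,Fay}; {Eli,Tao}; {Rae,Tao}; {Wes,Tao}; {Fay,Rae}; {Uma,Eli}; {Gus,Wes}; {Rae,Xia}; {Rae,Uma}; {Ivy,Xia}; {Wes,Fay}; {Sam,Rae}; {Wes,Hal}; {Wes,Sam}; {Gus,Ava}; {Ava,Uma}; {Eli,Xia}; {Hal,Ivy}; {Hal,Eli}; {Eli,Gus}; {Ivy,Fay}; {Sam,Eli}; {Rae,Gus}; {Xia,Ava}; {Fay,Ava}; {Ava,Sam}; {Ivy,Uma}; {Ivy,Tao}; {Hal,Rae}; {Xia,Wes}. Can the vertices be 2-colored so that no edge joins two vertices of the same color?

Partition the vertices as {Ivy, Eli, Rae, Ava, Wes} vs {Fay, Tao, Uma, Sam, Xia, Gus, Hal}. Each listed edge has one endpoint in each part, so the graph is bipartite.

Yes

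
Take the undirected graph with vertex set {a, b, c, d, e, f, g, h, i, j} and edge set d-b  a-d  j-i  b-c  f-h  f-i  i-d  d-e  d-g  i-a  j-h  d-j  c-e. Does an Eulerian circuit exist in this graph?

No

Degrees: a:2, b:2, c:2, d:6, e:2, f:2, g:1, h:2, i:4, j:3
Vertices with odd degree: g, j. An Eulerian circuit requires all degrees even.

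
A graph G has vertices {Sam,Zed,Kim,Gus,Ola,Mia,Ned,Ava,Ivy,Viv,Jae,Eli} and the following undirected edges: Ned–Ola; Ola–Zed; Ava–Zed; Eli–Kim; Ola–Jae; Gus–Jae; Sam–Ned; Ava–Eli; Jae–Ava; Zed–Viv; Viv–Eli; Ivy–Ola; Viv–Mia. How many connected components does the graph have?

1

Component: {Sam, Zed, Kim, Gus, Ola, Mia, Ned, Ava, Ivy, Viv, Jae, Eli}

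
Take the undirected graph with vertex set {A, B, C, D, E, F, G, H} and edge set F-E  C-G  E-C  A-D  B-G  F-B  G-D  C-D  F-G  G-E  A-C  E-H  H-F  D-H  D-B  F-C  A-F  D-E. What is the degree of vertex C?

5

Neighbors of C: A, D, E, F, G.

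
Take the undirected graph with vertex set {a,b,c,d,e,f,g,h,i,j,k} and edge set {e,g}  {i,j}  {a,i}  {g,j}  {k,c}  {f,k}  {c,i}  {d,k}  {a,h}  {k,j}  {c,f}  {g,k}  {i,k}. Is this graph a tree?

|V| = 11, |E| = 13.
It is not connected, so it is not a tree.

No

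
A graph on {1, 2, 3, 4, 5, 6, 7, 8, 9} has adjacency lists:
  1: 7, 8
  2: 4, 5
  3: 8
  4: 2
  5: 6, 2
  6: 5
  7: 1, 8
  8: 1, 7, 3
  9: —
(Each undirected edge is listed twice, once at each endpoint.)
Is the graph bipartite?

No

1-7-8-1 is an odd cycle (length 3), and a bipartite graph can contain only even cycles.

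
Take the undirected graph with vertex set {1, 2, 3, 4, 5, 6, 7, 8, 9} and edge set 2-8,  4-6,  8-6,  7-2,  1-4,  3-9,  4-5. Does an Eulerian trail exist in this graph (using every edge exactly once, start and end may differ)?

Degrees: 1:1, 2:2, 3:1, 4:3, 5:1, 6:2, 7:1, 8:2, 9:1
Odd-degree vertices: 1, 3, 4, 5, 7, 9 (6 total).
An Eulerian trail requires 0 or 2 odd-degree vertices; here there are 6.

No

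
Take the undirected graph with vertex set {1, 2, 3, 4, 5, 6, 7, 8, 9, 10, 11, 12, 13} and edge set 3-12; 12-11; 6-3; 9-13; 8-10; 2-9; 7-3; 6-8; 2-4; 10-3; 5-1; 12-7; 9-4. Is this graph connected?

Component: {1, 5}
Component: {2, 4, 9, 13}
Component: {3, 6, 7, 8, 10, 11, 12}
There are 3 separate components, so the graph is not connected.

No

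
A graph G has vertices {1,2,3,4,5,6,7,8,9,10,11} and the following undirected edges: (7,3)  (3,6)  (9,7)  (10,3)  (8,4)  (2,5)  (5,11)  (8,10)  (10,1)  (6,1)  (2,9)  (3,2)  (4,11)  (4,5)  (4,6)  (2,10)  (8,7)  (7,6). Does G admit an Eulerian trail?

Degrees: 1:2, 2:4, 3:4, 4:4, 5:3, 6:4, 7:4, 8:3, 9:2, 10:4, 11:2
Odd-degree vertices: 5, 8 (2 total).
The non-isolated vertices are connected and exactly 2 have odd degree, so an Eulerian trail exists (from 5 to 8).

Yes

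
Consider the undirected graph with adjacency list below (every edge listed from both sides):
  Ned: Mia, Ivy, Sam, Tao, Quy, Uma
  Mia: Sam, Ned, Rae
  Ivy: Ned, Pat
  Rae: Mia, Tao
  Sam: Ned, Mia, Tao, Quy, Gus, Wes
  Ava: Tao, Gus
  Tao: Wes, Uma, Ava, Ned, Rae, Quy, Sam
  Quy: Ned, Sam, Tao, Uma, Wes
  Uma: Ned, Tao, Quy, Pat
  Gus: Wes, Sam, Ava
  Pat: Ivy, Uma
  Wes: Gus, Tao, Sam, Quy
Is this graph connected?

Yes

Starting from Ned and exploring outward reaches every vertex (Ned, Tao, Ivy, Uma, Sam, Quy, Mia, Ava, Rae, Wes, Pat, Gus); the graph is connected.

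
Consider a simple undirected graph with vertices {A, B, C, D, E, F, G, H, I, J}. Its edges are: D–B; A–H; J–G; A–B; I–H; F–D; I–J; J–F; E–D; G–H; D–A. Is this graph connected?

No

Component: {C}
Component: {A, B, D, E, F, G, H, I, J}
No edge joins these 2 groups, so the graph is disconnected.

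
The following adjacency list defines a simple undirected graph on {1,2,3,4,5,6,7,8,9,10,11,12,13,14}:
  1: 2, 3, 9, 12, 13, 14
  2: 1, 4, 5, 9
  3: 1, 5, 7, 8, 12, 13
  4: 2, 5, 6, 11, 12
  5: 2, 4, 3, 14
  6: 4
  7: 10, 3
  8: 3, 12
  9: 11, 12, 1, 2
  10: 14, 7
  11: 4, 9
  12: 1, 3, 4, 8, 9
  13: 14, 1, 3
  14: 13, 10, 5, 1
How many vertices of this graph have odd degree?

Degrees: 1:6, 2:4, 3:6, 4:5, 5:4, 6:1, 7:2, 8:2, 9:4, 10:2, 11:2, 12:5, 13:3, 14:4
Odd-degree vertices: 4, 6, 12, 13.

4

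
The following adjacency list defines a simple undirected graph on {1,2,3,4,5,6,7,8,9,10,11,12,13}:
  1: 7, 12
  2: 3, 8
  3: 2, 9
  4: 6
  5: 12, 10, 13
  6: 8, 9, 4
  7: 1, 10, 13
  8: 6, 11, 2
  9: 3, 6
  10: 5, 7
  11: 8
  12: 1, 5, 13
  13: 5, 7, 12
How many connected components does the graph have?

2

Component: {1, 5, 7, 10, 12, 13}
Component: {2, 3, 4, 6, 8, 9, 11}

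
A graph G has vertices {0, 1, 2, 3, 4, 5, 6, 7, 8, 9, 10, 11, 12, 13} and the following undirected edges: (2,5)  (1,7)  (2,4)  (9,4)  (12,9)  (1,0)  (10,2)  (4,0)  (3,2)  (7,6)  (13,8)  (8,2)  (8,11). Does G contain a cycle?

No

The graph has 14 vertices, 13 edges, and 1 connected component.
Since 13 = 14 - 1, the graph is a forest and contains no cycle.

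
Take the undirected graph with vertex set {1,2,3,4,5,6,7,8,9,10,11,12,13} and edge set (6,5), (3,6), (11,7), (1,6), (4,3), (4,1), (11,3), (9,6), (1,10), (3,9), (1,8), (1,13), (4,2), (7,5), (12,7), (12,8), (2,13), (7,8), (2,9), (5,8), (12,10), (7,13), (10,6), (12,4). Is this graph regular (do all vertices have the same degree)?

Degrees: 1:5, 2:3, 3:4, 4:4, 5:3, 6:5, 7:5, 8:4, 9:3, 10:3, 11:2, 12:4, 13:3
Degrees are not all equal (e.g. deg(11)=2 but deg(1)=5); not regular.

No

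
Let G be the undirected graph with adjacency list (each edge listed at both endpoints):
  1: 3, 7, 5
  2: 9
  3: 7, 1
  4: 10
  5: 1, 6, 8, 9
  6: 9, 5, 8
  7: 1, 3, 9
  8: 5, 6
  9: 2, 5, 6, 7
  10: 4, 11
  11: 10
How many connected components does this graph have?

2

Component: {4, 10, 11}
Component: {1, 2, 3, 5, 6, 7, 8, 9}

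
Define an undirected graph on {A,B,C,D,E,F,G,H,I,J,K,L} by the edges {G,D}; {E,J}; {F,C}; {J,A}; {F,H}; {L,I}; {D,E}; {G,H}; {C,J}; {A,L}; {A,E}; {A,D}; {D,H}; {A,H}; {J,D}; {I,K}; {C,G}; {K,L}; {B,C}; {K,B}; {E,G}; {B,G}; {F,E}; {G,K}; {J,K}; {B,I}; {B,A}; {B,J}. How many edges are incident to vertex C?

4

Neighbors of C: B, F, G, J.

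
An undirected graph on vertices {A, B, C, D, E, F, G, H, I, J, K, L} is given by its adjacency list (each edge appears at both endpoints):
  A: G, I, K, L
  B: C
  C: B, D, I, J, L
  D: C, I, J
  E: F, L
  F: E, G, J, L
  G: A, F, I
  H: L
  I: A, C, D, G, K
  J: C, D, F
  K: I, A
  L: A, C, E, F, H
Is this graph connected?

Starting from A and exploring outward reaches every vertex (A, I, L, G, K, C, D, H, E, F, B, J); the graph is connected.

Yes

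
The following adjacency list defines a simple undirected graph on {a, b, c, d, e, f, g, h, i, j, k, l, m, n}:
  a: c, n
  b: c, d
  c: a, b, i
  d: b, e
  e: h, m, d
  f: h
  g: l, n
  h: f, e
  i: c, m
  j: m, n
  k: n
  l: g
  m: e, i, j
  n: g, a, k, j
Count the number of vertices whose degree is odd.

Degrees: a:2, b:2, c:3, d:2, e:3, f:1, g:2, h:2, i:2, j:2, k:1, l:1, m:3, n:4
Odd-degree vertices: c, e, f, k, l, m.

6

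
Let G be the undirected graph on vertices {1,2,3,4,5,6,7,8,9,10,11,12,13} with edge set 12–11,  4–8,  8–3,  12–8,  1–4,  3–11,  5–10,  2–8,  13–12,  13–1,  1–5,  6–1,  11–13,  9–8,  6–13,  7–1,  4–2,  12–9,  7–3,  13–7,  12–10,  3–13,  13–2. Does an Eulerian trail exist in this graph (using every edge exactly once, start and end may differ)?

No

Degrees: 1:5, 2:3, 3:4, 4:3, 5:2, 6:2, 7:3, 8:5, 9:2, 10:2, 11:3, 12:5, 13:7
Odd-degree vertices: 1, 2, 4, 7, 8, 11, 12, 13 (8 total).
With 8 odd-degree vertices (more than two), no single trail can use every edge.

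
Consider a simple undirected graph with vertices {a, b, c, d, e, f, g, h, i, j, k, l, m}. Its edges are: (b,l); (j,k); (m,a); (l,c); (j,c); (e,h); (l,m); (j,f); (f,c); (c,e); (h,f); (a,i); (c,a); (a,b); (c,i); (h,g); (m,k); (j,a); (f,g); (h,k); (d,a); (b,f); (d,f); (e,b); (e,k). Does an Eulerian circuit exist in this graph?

Degrees: a:6, b:4, c:6, d:2, e:4, f:6, g:2, h:4, i:2, j:4, k:4, l:3, m:3
Vertices with odd degree: l, m. An Eulerian circuit requires all degrees even.

No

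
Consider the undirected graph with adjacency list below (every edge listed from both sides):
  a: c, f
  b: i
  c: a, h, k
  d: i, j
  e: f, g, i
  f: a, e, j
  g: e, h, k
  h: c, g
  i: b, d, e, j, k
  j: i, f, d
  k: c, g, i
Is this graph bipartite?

No

The cycle i-d-j-i has length 3, which is odd, so the graph is not bipartite.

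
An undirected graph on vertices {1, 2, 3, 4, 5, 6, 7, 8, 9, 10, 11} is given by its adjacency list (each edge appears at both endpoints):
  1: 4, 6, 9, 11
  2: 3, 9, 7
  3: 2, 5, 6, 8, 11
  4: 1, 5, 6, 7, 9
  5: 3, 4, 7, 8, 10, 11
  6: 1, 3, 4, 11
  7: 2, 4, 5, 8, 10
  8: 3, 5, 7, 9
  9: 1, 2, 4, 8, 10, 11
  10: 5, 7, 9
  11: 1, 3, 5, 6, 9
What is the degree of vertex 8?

4

Neighbors of 8: 3, 5, 7, 9.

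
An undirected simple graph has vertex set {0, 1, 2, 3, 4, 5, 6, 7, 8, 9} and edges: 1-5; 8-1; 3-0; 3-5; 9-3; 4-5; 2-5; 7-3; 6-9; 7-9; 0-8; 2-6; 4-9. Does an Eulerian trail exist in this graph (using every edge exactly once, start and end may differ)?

Yes

Degrees: 0:2, 1:2, 2:2, 3:4, 4:2, 5:4, 6:2, 7:2, 8:2, 9:4
Odd-degree vertices: none (0 total).
With 0 odd-degree vertices and all edges in one connected piece, an Eulerian trail exists.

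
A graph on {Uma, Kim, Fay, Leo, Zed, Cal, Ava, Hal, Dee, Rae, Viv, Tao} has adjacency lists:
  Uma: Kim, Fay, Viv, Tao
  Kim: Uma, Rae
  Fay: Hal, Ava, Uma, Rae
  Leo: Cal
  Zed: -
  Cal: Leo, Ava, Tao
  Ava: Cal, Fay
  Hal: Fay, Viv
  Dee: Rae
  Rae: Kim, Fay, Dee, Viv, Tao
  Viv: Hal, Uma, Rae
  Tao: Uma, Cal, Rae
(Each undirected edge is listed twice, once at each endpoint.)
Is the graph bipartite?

No

The cycle Cal-Ava-Fay-Rae-Tao-Cal has length 5, which is odd, so the graph is not bipartite.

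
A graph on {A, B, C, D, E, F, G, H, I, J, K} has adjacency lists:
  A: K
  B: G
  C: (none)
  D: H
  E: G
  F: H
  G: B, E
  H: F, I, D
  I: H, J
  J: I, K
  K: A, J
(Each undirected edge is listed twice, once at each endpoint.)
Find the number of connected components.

Component: {C}
Component: {B, E, G}
Component: {A, D, F, H, I, J, K}

3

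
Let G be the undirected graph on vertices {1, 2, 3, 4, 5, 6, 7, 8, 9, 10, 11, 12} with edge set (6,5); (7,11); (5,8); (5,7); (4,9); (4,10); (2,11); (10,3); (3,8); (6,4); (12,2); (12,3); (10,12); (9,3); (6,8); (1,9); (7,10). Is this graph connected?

Yes

Starting from 1 and exploring outward reaches every vertex (1, 9, 4, 3, 10, 6, 12, 8, 7, 5, 2, 11); the graph is connected.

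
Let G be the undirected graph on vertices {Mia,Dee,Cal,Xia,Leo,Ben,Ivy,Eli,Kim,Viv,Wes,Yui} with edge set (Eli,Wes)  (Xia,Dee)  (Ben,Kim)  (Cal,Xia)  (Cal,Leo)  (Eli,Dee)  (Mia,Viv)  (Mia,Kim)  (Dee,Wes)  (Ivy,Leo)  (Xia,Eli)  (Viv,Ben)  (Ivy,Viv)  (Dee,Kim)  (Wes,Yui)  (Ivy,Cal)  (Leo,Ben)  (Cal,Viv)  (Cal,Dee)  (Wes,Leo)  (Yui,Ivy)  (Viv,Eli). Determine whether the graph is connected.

A breadth-first search from Mia visits Mia, Viv, Kim, Ben, Ivy, Cal, Eli, Dee, Leo, Yui, Xia, Wes — all 12 vertices — so the graph is connected.

Yes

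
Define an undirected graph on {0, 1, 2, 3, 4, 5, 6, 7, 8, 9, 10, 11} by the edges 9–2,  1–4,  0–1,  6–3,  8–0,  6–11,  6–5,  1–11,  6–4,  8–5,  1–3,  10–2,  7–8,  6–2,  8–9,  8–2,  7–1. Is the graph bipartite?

2-9-8-2 is an odd cycle (length 3), and a bipartite graph can contain only even cycles.

No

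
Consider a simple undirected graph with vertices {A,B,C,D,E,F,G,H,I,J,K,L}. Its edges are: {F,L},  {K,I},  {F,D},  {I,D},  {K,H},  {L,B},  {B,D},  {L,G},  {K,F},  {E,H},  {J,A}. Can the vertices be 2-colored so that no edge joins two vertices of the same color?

Yes

Partition the vertices as {C, D, E, J, K, L} vs {A, B, F, G, H, I}. Each listed edge has one endpoint in each part, so the graph is bipartite.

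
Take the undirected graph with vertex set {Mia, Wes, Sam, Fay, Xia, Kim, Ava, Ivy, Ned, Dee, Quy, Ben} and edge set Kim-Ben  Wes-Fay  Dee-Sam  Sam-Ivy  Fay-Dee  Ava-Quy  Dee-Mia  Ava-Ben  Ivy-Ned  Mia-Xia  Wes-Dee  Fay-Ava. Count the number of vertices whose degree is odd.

Degrees: Mia:2, Wes:2, Sam:2, Fay:3, Xia:1, Kim:1, Ava:3, Ivy:2, Ned:1, Dee:4, Quy:1, Ben:2
Odd-degree vertices: Fay, Xia, Kim, Ava, Ned, Quy.

6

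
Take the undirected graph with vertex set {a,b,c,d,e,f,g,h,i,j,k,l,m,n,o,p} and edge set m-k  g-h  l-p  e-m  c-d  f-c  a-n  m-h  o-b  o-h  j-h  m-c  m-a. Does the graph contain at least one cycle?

No

|V| = 16, |E| = 13, number of components = 3.
Since 13 = 16 - 3, the graph is a forest and contains no cycle.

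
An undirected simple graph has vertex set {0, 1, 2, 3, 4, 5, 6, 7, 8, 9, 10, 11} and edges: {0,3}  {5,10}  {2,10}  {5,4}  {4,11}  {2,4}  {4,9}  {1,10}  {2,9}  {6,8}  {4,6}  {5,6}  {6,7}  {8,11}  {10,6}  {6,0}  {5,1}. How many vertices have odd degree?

Degrees: 0:2, 1:2, 2:3, 3:1, 4:5, 5:4, 6:6, 7:1, 8:2, 9:2, 10:4, 11:2
Odd-degree vertices: 2, 3, 4, 7.

4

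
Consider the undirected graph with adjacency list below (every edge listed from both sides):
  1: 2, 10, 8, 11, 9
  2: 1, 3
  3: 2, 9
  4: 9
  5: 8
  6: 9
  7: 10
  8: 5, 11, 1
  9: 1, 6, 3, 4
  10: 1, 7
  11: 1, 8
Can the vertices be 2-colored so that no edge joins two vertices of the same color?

No

8-1-11-8 is an odd cycle (length 3), and a bipartite graph can contain only even cycles.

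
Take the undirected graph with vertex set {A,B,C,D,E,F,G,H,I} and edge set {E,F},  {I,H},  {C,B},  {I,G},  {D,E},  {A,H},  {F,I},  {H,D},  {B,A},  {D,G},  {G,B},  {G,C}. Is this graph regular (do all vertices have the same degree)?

Degrees: A:2, B:3, C:2, D:3, E:2, F:2, G:4, H:3, I:3
Vertex A has degree 2 while G has degree 4, so the graph is not regular.

No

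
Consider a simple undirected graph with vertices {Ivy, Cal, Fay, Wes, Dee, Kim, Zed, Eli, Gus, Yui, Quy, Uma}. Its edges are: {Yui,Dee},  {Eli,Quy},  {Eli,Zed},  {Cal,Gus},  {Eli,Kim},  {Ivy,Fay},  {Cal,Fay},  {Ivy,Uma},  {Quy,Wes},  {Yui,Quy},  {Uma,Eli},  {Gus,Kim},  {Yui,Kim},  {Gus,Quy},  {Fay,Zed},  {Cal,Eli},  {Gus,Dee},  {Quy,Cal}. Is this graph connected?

A breadth-first search from Ivy visits Ivy, Fay, Uma, Cal, Zed, Eli, Gus, Quy, Kim, Dee, Yui, Wes — all 12 vertices — so the graph is connected.

Yes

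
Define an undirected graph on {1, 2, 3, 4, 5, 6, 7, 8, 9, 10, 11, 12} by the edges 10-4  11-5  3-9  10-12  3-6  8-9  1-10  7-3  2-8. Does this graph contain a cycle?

No

|V| = 12, |E| = 9, number of components = 3.
A forest on 12 vertices with 3 components has exactly 9 edges, which matches — so no cycle.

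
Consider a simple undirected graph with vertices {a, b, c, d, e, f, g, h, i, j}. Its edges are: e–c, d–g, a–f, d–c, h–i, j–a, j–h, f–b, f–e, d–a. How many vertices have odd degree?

Degrees: a:3, b:1, c:2, d:3, e:2, f:3, g:1, h:2, i:1, j:2
Odd-degree vertices: a, b, d, f, g, i.

6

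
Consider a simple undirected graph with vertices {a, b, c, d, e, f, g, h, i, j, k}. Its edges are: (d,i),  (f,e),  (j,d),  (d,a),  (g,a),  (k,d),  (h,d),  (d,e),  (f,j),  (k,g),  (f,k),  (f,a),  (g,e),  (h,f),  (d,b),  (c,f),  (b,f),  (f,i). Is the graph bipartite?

A valid 2-coloring puts {d, f, g} on one side and {a, b, c, e, h, i, j, k} on the other; every edge crosses between the two sides.

Yes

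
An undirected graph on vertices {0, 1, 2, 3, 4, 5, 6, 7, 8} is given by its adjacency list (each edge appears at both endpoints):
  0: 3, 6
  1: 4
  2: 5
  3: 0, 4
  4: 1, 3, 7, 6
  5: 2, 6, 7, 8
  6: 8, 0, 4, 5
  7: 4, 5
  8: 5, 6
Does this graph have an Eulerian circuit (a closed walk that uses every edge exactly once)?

No

Degrees: 0:2, 1:1, 2:1, 3:2, 4:4, 5:4, 6:4, 7:2, 8:2
Vertices with odd degree: 1, 2. An Eulerian circuit requires all degrees even.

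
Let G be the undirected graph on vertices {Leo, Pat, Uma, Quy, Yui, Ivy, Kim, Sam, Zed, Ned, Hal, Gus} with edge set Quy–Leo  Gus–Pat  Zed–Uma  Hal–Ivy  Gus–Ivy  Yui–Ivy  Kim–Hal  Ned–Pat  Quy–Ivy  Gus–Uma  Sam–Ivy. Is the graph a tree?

The graph has 12 vertices and 11 edges.
Connected and |E| = |V| - 1, which characterizes a tree.

Yes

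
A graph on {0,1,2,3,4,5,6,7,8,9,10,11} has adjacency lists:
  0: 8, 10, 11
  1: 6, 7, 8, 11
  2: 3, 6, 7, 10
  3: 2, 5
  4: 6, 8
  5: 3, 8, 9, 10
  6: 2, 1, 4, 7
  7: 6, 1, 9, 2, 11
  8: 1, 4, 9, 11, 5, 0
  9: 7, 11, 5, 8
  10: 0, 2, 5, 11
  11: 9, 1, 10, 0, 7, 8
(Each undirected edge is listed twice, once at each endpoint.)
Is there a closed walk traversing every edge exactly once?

Degrees: 0:3, 1:4, 2:4, 3:2, 4:2, 5:4, 6:4, 7:5, 8:6, 9:4, 10:4, 11:6
Vertices with odd degree: 0, 7. An Eulerian circuit requires all degrees even.

No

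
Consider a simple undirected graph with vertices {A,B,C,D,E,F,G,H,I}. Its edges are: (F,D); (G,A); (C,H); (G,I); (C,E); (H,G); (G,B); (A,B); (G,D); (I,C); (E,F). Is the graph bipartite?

The cycle B-A-G-B has length 3, which is odd, so the graph is not bipartite.

No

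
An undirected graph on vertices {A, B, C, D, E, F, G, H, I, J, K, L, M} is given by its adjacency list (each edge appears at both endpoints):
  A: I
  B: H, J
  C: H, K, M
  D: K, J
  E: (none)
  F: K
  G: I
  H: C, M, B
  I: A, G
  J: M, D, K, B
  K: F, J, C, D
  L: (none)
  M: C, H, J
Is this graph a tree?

|V| = 13, |E| = 13.
It splits into 4 components, so it cannot be a tree.

No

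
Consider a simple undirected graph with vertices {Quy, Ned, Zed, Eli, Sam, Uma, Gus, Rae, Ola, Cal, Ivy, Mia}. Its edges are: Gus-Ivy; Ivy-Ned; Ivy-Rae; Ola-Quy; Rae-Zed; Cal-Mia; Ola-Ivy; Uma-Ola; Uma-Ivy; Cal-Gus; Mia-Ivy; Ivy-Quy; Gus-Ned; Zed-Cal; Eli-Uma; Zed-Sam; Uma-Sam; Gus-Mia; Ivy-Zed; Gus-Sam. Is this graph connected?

Starting from Quy and exploring outward reaches every vertex (Quy, Ivy, Ola, Zed, Uma, Ned, Gus, Rae, Mia, Cal, Sam, Eli); the graph is connected.

Yes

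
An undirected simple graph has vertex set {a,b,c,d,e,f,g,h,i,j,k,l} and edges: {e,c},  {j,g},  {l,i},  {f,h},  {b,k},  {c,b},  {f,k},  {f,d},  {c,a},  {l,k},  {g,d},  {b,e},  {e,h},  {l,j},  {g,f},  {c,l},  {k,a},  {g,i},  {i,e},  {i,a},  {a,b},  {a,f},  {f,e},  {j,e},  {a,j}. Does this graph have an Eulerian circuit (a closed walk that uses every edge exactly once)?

Degrees: a:6, b:4, c:4, d:2, e:6, f:6, g:4, h:2, i:4, j:4, k:4, l:4
All degrees are even and the non-isolated vertices are connected — an Eulerian circuit exists.

Yes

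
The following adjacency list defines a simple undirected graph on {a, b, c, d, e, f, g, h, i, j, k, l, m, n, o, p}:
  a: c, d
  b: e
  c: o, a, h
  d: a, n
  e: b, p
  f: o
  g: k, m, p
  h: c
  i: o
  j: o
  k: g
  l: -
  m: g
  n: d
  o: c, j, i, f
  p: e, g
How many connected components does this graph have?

3

Component: {l}
Component: {b, e, g, k, m, p}
Component: {a, c, d, f, h, i, j, n, o}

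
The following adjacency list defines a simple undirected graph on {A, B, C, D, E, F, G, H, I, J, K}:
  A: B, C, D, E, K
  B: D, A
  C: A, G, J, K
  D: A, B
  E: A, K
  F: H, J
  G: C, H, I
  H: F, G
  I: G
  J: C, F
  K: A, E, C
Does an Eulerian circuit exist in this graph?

No

Degrees: A:5, B:2, C:4, D:2, E:2, F:2, G:3, H:2, I:1, J:2, K:3
A, G, I, K have odd degree; an Eulerian circuit needs every degree to be even, so none exists.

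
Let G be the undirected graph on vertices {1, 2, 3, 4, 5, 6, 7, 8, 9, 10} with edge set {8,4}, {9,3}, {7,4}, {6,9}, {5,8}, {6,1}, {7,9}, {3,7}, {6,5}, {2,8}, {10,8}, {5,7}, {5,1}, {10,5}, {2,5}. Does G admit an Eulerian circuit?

No

Degrees: 1:2, 2:2, 3:2, 4:2, 5:6, 6:3, 7:4, 8:4, 9:3, 10:2
6, 9 have odd degree; an Eulerian circuit needs every degree to be even, so none exists.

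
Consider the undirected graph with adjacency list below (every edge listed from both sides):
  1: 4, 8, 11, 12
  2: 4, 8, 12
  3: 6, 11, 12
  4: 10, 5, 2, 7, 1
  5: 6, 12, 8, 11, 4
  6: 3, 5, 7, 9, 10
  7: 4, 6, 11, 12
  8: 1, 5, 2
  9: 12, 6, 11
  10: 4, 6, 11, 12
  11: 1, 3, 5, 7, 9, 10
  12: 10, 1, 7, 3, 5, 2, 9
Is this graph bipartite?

A valid 2-coloring puts {4, 6, 8, 11, 12} on one side and {1, 2, 3, 5, 7, 9, 10} on the other; every edge crosses between the two sides.

Yes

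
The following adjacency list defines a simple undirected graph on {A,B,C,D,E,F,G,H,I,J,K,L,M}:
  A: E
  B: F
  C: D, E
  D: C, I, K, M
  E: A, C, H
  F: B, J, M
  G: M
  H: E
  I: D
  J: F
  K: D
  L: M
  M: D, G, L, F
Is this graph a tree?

The graph has 13 vertices and 12 edges.
It is connected with exactly 12 edges, hence acyclic — it is a tree.

Yes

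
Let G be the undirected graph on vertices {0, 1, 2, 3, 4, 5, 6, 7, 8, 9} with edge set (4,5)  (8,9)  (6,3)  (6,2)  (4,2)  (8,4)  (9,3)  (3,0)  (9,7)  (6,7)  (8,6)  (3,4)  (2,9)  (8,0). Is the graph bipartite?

Yes

A valid 2-coloring puts {1, 2, 3, 5, 7, 8} on one side and {0, 4, 6, 9} on the other; every edge crosses between the two sides.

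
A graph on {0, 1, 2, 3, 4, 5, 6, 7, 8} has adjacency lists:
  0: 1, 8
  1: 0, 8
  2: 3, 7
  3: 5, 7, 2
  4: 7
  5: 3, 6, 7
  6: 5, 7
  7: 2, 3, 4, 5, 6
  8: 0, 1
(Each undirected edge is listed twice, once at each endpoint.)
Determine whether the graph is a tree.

|V| = 9, |E| = 11.
It splits into 2 components, so it cannot be a tree.

No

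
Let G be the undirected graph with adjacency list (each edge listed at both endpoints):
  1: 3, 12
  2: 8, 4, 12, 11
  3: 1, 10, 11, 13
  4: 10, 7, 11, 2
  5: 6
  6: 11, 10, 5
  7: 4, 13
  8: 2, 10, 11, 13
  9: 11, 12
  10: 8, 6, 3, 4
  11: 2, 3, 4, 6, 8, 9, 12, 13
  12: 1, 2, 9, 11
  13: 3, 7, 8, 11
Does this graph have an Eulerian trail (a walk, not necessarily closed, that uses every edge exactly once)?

Yes

Degrees: 1:2, 2:4, 3:4, 4:4, 5:1, 6:3, 7:2, 8:4, 9:2, 10:4, 11:8, 12:4, 13:4
Odd-degree vertices: 5, 6 (2 total).
With 2 odd-degree vertices and all edges in one connected piece, an Eulerian trail exists (from 5 to 6).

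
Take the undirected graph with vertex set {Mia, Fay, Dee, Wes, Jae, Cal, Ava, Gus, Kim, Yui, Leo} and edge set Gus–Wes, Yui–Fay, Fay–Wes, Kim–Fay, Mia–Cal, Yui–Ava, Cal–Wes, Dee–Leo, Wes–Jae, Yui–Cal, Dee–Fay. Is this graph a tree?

The graph has 11 vertices and 11 edges.
Connected but with 11 > 10 edges, so it has a cycle and is not a tree.

No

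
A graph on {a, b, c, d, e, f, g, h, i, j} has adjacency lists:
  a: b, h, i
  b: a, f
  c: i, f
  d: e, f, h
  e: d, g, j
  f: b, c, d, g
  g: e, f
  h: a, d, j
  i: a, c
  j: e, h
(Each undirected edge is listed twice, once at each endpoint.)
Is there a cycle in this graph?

The graph has 10 vertices, 13 edges, and 1 connected component.
Since 13 > 10 - 1, a cycle must exist; for instance a-i-c-f-g-e-j-h-a.

Yes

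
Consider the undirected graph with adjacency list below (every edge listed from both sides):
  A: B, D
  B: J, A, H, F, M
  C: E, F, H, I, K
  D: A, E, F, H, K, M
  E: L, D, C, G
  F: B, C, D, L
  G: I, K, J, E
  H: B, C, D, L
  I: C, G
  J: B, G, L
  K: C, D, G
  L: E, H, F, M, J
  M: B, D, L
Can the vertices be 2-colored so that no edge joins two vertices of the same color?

Partition the vertices as {B, C, D, G, L} vs {A, E, F, H, I, J, K, M}. Each listed edge has one endpoint in each part, so the graph is bipartite.

Yes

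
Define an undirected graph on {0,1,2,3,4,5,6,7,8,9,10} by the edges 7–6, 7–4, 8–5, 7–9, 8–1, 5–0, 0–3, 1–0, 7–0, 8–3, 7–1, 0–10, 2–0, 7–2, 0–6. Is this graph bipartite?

No

The cycle 1-7-0-1 has length 3, which is odd, so the graph is not bipartite.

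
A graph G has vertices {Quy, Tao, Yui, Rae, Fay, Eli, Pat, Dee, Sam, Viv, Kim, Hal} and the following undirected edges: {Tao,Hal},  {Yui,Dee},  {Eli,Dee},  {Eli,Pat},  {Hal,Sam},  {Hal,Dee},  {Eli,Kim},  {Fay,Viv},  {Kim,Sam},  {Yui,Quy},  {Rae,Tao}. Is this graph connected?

No

Component: {Fay, Viv}
Component: {Quy, Tao, Yui, Rae, Eli, Pat, Dee, Sam, Kim, Hal}
No edge joins these 2 groups, so the graph is disconnected.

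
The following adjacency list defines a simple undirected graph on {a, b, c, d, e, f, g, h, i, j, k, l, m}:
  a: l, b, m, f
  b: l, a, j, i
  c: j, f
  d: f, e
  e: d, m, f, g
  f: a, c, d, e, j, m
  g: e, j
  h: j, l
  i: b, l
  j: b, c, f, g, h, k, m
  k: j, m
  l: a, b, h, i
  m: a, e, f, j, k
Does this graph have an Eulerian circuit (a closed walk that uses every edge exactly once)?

Degrees: a:4, b:4, c:2, d:2, e:4, f:6, g:2, h:2, i:2, j:7, k:2, l:4, m:5
Vertices with odd degree: j, m. An Eulerian circuit requires all degrees even.

No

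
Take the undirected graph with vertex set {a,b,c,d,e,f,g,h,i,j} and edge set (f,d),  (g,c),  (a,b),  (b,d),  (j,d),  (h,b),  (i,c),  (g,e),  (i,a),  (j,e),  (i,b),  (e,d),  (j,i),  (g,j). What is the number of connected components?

Component: {a, b, c, d, e, f, g, h, i, j}

1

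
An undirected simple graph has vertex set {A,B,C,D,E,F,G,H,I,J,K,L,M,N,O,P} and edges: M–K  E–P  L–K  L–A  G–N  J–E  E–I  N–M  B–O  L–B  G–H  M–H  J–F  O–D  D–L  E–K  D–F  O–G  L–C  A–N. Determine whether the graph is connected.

Starting from A and exploring outward reaches every vertex (A, L, N, D, K, B, C, G, M, O, F, E, H, J, P, I); the graph is connected.

Yes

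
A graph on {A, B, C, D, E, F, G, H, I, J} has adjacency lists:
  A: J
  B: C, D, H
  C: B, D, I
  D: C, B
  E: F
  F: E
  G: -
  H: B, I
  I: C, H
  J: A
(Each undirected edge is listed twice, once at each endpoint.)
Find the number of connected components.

Component: {G}
Component: {A, J}
Component: {E, F}
Component: {B, C, D, H, I}

4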